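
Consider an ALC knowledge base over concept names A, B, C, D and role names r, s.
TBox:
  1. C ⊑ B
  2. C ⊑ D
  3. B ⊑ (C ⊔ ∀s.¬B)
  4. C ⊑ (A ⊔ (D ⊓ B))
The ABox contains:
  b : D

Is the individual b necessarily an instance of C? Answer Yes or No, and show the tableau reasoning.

1. b : C?  L(b) = {D} ∪ {¬C}
   open: L(b) ⊇ {D, ¬B, ¬C} — b ∉ C possible
2. Hence b : C: not entailed.

No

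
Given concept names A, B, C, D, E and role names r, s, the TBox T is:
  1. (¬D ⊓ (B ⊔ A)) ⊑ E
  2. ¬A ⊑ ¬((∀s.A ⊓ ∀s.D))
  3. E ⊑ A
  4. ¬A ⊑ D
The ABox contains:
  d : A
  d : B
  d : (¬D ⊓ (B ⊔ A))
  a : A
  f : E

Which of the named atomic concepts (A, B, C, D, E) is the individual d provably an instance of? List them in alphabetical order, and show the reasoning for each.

1. d : A?  L(d) = {A, B, (¬D ⊓ (B ⊔ A))} ∪ {¬A}
   clash {A, ¬A} at d — d ∈ A
2. d : B?  L(d) = {A, B, (¬D ⊓ (B ⊔ A))} ∪ {¬B}
   clash {B, ¬B} at d — d ∈ B
3. d : C?  L(d) = {A, B, (¬D ⊓ (B ⊔ A))} ∪ {¬C}
   apply at d: (¬D ⊓ (B ⊔ A))⊑E
   open: L(d) ⊇ {A, B, E, ¬C, ¬D} — d ∉ C possible
4. d : D?  L(d) = {A, B, (¬D ⊓ (B ⊔ A))} ∪ {¬D}
   apply at d: (¬D ⊓ (B ⊔ A))⊑E
   open: L(d) ⊇ {A, B, E, ¬D} — d ∉ D possible
5. d : E?  L(d) = {A, B, (¬D ⊓ (B ⊔ A))} ∪ {¬E}
   clash {E, ¬E} at d — d ∈ E
6. Entailed for d: {A, B, E}

{A, B, E}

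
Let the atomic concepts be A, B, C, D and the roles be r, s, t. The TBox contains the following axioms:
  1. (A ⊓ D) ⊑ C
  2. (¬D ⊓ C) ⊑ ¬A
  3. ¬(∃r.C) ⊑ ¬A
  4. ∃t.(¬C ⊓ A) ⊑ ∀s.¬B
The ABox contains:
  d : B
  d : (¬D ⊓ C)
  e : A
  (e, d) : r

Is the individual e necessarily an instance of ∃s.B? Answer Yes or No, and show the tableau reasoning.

No

1. e : ∃s.B?  L(e) = {A} ∪ {∀s.¬B}
   open: L(e) ⊇ {A, C, D, ∀s.¬B, ∃r.C} (+ ∃-successors) — e ∉ ∃s.B possible
2. Hence e : ∃s.B: not entailed.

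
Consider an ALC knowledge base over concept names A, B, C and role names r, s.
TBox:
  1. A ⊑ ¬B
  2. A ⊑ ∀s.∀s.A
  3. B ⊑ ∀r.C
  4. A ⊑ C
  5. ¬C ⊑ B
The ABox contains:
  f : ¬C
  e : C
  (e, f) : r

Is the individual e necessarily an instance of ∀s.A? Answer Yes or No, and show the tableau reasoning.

1. e : ∀s.A?  L(e) = {C} ∪ {∃s.¬A}
   open: L(e) ⊇ {C, ¬A, ¬B, ∃s.¬A} (+ ∃-successors) — e ∉ ∀s.A possible
2. Hence e : ∀s.A: not entailed.

No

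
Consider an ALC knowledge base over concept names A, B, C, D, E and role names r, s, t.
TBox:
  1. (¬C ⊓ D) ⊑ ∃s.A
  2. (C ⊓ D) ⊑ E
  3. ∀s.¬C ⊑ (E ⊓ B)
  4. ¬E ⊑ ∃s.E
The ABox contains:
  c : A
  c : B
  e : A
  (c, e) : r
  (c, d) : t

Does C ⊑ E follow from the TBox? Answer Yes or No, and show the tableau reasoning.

No

1. C ⊑ E  ⇔  (C ⊓ ¬E) unsat w.r.t. T
   apply at x₀: ¬E⊑∃s.E
   open: L(x₀) ⊇ {C, ¬D, ¬E, ∃s.C, ∃s.E} (+ ∃-successors)
2. Hence C ⊑ E: not entailed.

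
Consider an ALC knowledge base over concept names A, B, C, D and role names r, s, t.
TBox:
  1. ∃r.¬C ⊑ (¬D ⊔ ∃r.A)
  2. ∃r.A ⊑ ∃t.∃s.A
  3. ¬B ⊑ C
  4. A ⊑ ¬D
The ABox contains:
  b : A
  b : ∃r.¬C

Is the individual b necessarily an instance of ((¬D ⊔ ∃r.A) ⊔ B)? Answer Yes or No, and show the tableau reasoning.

Yes

1. b : ((¬D ⊔ ∃r.A) ⊔ B)?  L(b) = {A, ∃r.¬C} ∪ {((D ⊓ ∀r.¬A) ⊓ ¬B)}
   clash {D, ¬D} at b — b ∈ ((¬D ⊔ ∃r.A) ⊔ B)
2. Hence b : ((¬D ⊔ ∃r.A) ⊔ B): entailed.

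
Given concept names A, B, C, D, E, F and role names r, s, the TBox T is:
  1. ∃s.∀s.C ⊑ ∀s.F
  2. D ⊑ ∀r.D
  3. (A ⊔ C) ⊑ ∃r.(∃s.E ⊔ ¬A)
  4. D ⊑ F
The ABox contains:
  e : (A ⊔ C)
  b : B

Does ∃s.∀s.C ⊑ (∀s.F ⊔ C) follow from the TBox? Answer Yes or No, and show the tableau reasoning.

Yes

1. ∃s.∀s.C ⊑ (∀s.F ⊔ C)  ⇔  (∃s.∀s.C ⊓ (∃s.¬F ⊓ ¬C)) unsat w.r.t. T
   all branches close; clash {F, ¬F} at an ∃-successor
2. Hence ∃s.∀s.C ⊑ (∀s.F ⊔ C): entailed.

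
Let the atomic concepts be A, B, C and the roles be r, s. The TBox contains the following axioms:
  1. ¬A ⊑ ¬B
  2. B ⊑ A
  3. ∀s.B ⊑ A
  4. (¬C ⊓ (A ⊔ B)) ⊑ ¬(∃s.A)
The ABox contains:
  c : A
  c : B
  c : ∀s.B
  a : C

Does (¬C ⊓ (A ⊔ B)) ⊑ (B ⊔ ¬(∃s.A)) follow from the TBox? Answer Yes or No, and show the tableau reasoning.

Yes

1. (¬C ⊓ (A ⊔ B)) ⊑ (B ⊔ ¬(∃s.A))  ⇔  ((¬C ⊓ (A ⊔ B)) ⊓ (¬B ⊓ ∃s.A)) unsat w.r.t. T
   all branches close; clash {B, ¬B} at x₀
2. Hence (¬C ⊓ (A ⊔ B)) ⊑ (B ⊔ ¬(∃s.A)): entailed.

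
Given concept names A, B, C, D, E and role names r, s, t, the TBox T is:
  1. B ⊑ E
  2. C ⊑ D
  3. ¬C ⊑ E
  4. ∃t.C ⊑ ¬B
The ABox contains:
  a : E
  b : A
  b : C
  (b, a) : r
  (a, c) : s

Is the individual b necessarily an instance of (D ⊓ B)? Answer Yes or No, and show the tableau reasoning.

1. b : (D ⊓ B)?  L(b) = {A, C} ∪ {(¬D ⊔ ¬B)}
   apply at b: C⊑D
   open: L(b) ⊇ {A, C, D, ¬B} — b ∉ (D ⊓ B) possible
2. Hence b : (D ⊓ B): not entailed.

No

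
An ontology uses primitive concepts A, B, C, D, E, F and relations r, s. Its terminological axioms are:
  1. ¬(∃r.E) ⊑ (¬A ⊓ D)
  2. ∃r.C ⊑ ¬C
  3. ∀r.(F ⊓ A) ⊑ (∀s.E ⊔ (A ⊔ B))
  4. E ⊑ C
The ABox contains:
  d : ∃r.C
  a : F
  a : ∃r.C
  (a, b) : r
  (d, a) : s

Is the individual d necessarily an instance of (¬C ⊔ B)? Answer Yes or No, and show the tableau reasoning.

Yes

1. d : (¬C ⊔ B)?  L(d) = {∃r.C} ∪ {(C ⊓ ¬B)}
   clash {C, ¬C} at d — d ∈ (¬C ⊔ B)
2. Hence d : (¬C ⊔ B): entailed.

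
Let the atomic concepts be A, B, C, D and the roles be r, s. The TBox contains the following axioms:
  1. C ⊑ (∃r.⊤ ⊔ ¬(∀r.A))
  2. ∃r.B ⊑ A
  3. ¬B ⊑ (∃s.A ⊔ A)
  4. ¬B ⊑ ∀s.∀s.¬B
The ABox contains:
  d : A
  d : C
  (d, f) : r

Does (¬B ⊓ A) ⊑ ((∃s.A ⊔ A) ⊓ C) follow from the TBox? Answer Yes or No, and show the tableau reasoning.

No

1. (¬B ⊓ A) ⊑ ((∃s.A ⊔ A) ⊓ C)  ⇔  ((¬B ⊓ A) ⊓ ((∀s.¬A ⊓ ¬A) ⊔ ¬C)) unsat w.r.t. T
   apply at x₀: ¬B⊑(∃s.A ⊔ A); ¬B⊑∀s.∀s.¬B
   open: L(x₀) ⊇ {A, ¬B, ¬C, ∀s.∀s.¬B}
2. Hence (¬B ⊓ A) ⊑ ((∃s.A ⊔ A) ⊓ C): not entailed.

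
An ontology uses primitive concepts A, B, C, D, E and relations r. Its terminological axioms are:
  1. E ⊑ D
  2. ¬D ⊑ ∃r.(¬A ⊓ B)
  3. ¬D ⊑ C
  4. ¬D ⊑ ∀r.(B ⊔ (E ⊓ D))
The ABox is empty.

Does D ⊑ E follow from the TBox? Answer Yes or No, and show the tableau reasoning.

1. D ⊑ E  ⇔  (D ⊓ ¬E) unsat w.r.t. T
   open: L(x₀) ⊇ {D, ¬E}
2. Hence D ⊑ E: not entailed.

No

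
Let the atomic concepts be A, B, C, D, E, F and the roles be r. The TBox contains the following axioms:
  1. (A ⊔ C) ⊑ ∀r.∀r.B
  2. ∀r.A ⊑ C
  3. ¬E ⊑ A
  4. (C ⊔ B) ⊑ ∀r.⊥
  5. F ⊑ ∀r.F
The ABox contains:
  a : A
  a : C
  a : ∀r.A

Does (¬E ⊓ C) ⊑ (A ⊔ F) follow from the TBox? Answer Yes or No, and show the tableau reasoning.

Yes

1. (¬E ⊓ C) ⊑ (A ⊔ F)  ⇔  ((¬E ⊓ C) ⊓ (¬A ⊓ ¬F)) unsat w.r.t. T
   all branches close; clash {A, ¬A} at x₀
2. Hence (¬E ⊓ C) ⊑ (A ⊔ F): entailed.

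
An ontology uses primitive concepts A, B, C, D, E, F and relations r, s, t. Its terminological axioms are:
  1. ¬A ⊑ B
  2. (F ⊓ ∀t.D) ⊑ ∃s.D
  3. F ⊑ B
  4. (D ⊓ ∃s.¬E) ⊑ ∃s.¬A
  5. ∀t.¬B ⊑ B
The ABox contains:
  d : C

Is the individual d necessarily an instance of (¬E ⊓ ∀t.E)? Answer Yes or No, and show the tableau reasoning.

No

1. d : (¬E ⊓ ∀t.E)?  L(d) = {C} ∪ {(E ⊔ ∃t.¬E)}
   open: L(d) ⊇ {A, C, E, ¬D, ¬F, …} (+ ∃-successors) — d ∉ (¬E ⊓ ∀t.E) possible
2. Hence d : (¬E ⊓ ∀t.E): not entailed.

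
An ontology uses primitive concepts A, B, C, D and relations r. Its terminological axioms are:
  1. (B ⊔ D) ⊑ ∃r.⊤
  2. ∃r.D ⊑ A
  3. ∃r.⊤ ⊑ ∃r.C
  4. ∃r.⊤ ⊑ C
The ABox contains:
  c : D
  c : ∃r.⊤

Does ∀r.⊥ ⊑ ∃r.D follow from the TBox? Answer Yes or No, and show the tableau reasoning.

1. ∀r.⊥ ⊑ ∃r.D  ⇔  (∀r.⊥ ⊓ ∀r.¬D) unsat w.r.t. T
   open: L(x₀) ⊇ {¬B, ¬D, ∀r.¬D, ∀r.⊥}
2. Hence ∀r.⊥ ⊑ ∃r.D: not entailed.

No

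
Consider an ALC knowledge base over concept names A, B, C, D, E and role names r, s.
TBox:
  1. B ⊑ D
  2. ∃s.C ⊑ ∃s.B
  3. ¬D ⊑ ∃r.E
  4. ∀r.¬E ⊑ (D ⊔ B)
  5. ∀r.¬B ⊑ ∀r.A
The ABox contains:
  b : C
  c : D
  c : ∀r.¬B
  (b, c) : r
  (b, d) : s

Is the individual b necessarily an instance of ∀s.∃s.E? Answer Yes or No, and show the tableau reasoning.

1. b : ∀s.∃s.E?  L(b) = {C} ∪ {∃s.∀s.¬E}
   open: L(b) ⊇ {C, D, ∀s.¬C, ∃r.B, ∃r.E, …} (+ ∃-successors) — b ∉ ∀s.∃s.E possible
2. Hence b : ∀s.∃s.E: not entailed.

No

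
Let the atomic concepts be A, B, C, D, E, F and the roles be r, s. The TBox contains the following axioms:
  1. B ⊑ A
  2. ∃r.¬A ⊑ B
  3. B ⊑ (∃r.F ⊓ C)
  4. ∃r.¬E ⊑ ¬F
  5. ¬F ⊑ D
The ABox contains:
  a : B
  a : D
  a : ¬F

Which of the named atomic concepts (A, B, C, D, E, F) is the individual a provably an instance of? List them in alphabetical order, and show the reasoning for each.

{A, B, C, D}

1. a : A?  L(a) = {B, D, ¬F} ∪ {¬A}
   clash {A, ¬A} at a — a ∈ A
2. a : B?  L(a) = {B, D, ¬F} ∪ {¬B}
   clash {B, ¬B} at a — a ∈ B
3. a : C?  L(a) = {B, D, ¬F} ∪ {¬C}
   clash {C, ¬C} at a — a ∈ C
4. a : D?  L(a) = {B, D, ¬F} ∪ {¬D}
   clash {D, ¬D} at a — a ∈ D
5. a : E?  L(a) = {B, D, ¬F} ∪ {¬E}
   apply at a: B⊑A; B⊑(∃r.F ⊓ C)
   open: L(a) ⊇ {A, B, C, D, ¬E, …} (+ ∃-successors) — a ∉ E possible
6. a : F?  L(a) = {B, D, ¬F} ∪ {¬F}
   apply at a: B⊑A; B⊑(∃r.F ⊓ C)
   open: L(a) ⊇ {A, B, C, D, ¬F, …} (+ ∃-successors) — a ∉ F possible
7. Entailed for a: {A, B, C, D}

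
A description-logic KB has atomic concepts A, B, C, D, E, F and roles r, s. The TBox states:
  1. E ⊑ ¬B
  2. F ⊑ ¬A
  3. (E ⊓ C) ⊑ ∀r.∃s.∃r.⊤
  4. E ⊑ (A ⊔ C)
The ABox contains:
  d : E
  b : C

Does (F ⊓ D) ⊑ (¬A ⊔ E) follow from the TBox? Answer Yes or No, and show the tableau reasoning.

Yes

1. (F ⊓ D) ⊑ (¬A ⊔ E)  ⇔  ((F ⊓ D) ⊓ (A ⊓ ¬E)) unsat w.r.t. T
   all branches close; clash {A, ¬A} at x₀
2. Hence (F ⊓ D) ⊑ (¬A ⊔ E): entailed.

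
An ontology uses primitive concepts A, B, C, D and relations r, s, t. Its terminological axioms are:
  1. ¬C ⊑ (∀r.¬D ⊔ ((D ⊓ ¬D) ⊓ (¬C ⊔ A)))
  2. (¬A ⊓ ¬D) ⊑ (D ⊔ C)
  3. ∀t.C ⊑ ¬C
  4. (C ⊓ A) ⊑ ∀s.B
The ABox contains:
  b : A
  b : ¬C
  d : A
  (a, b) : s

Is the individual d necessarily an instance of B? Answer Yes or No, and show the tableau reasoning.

No

1. d : B?  L(d) = {A} ∪ {¬B}
   open: L(d) ⊇ {A, ¬B, ¬C, ∀r.¬D} — d ∉ B possible
2. Hence d : B: not entailed.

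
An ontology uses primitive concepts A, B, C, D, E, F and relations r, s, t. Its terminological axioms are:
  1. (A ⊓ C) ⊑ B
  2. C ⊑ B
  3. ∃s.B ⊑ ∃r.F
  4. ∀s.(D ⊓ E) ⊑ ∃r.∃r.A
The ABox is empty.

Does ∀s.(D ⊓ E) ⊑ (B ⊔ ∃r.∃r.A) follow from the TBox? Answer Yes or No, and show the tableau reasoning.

1. ∀s.(D ⊓ E) ⊑ (B ⊔ ∃r.∃r.A)  ⇔  (∀s.(D ⊓ E) ⊓ (¬B ⊓ ∀r.∀r.¬A)) unsat w.r.t. T
   all branches close; clash {B, ¬B} at x₀
2. Hence ∀s.(D ⊓ E) ⊑ (B ⊔ ∃r.∃r.A): entailed.

Yes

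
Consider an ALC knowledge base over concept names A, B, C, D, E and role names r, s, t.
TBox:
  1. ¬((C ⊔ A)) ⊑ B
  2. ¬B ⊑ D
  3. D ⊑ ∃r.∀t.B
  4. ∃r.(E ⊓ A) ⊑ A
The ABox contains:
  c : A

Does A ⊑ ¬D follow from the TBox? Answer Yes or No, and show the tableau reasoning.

1. A ⊑ ¬D  ⇔  (A ⊓ D) unsat w.r.t. T
   apply at x₀: D⊑∃r.∀t.B
   open: L(x₀) ⊇ {A, D, ∃r.∀t.B} (+ ∃-successors)
2. Hence A ⊑ ¬D: not entailed.

No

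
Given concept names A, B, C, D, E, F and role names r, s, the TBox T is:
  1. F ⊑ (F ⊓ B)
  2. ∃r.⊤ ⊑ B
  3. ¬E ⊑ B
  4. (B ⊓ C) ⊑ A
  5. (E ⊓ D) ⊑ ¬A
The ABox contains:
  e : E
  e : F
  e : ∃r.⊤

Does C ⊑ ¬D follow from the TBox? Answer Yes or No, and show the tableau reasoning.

No

1. C ⊑ ¬D  ⇔  (C ⊓ D) unsat w.r.t. T
   open: L(x₀) ⊇ {C, D, E, ¬A, ¬B, …}
2. Hence C ⊑ ¬D: not entailed.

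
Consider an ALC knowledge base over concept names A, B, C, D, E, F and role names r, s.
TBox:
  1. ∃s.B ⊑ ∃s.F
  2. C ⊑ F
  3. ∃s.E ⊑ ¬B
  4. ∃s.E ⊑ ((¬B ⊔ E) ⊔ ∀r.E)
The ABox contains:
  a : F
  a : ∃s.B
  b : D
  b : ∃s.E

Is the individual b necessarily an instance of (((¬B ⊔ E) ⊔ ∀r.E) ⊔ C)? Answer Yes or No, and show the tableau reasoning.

1. b : (((¬B ⊔ E) ⊔ ∀r.E) ⊔ C)?  L(b) = {D, ∃s.E} ∪ {(((B ⊓ ¬E) ⊓ ∃r.¬E) ⊓ ¬C)}
   clash {B, ¬B} at b — b ∈ (((¬B ⊔ E) ⊔ ∀r.E) ⊔ C)
2. Hence b : (((¬B ⊔ E) ⊔ ∀r.E) ⊔ C): entailed.

Yes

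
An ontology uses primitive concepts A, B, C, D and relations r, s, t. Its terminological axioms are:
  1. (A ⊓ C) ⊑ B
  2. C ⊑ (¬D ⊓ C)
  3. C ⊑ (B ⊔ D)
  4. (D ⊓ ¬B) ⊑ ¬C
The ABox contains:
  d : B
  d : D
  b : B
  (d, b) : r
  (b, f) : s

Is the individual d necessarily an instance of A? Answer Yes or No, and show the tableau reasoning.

1. d : A?  L(d) = {B, D} ∪ {¬A}
   open: L(d) ⊇ {B, D, ¬A, ¬C} — d ∉ A possible
2. Hence d : A: not entailed.

No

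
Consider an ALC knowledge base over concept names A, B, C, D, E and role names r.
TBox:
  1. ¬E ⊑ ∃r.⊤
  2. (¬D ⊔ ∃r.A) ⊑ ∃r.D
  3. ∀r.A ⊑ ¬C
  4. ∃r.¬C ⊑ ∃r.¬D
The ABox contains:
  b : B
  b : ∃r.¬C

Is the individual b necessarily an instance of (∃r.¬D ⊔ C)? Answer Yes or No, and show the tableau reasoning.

Yes

1. b : (∃r.¬D ⊔ C)?  L(b) = {B, ∃r.¬C} ∪ {(∀r.D ⊓ ¬C)}
   clash {D, ¬D} at an ∃-successor — b ∈ (∃r.¬D ⊔ C)
2. Hence b : (∃r.¬D ⊔ C): entailed.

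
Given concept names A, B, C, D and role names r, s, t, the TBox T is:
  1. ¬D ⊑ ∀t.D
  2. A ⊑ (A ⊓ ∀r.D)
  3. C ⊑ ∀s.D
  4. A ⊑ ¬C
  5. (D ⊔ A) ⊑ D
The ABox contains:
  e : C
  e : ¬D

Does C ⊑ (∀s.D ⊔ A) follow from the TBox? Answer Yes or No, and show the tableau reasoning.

1. C ⊑ (∀s.D ⊔ A)  ⇔  (C ⊓ (∃s.¬D ⊓ ¬A)) unsat w.r.t. T
   all branches close; clash {D, ¬D} at an ∃-successor
2. Hence C ⊑ (∀s.D ⊔ A): entailed.

Yes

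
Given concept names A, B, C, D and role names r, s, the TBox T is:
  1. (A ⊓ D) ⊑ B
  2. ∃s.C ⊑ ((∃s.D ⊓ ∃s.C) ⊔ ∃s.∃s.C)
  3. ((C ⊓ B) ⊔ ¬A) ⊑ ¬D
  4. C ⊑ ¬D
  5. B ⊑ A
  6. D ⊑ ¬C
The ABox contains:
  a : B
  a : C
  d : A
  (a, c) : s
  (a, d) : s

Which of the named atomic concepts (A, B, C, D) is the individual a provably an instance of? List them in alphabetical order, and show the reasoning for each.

{A, B, C}

1. a : A?  L(a) = {B, C} ∪ {¬A}
   clash {A, ¬A} at a — a ∈ A
2. a : B?  L(a) = {B, C} ∪ {¬B}
   clash {B, ¬B} at a — a ∈ B
3. a : C?  L(a) = {B, C} ∪ {¬C}
   clash {C, ¬C} at a — a ∈ C
4. a : D?  L(a) = {B, C} ∪ {¬D}
   apply at a: B⊑A
   open: L(a) ⊇ {A, B, C, ¬D, ∀s.¬C} — a ∉ D possible
5. Entailed for a: {A, B, C}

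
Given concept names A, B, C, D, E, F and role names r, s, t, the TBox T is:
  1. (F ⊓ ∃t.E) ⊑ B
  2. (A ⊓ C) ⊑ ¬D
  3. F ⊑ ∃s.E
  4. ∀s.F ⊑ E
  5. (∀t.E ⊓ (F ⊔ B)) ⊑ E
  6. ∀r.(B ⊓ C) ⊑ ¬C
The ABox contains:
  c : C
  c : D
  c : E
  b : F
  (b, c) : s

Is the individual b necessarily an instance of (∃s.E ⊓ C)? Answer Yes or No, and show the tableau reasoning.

No

1. b : (∃s.E ⊓ C)?  L(b) = {F} ∪ {(∀s.¬E ⊔ ¬C)}
   apply at b: F⊑∃s.E
   open: L(b) ⊇ {F, ¬A, ¬C, ∀t.¬E, ∃s.E, …} (+ ∃-successors) — b ∉ (∃s.E ⊓ C) possible
2. Hence b : (∃s.E ⊓ C): not entailed.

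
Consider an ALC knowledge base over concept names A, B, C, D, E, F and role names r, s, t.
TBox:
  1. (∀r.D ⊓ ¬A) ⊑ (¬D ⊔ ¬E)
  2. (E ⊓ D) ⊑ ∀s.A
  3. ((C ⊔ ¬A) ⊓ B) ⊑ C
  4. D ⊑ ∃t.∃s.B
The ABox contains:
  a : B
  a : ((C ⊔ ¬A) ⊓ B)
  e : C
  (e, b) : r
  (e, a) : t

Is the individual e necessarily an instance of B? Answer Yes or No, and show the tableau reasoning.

1. e : B?  L(e) = {C} ∪ {¬B}
   open: L(e) ⊇ {C, ¬B, ¬D, ¬E, ∃r.¬D} (+ ∃-successors) — e ∉ B possible
2. Hence e : B: not entailed.

No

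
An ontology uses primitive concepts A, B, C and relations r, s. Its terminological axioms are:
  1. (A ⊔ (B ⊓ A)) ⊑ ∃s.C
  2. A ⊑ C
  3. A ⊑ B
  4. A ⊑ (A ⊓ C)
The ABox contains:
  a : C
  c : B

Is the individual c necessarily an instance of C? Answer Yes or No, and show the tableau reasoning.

No

1. c : C?  L(c) = {B} ∪ {¬C}
   open: L(c) ⊇ {B, ¬A, ¬C} — c ∉ C possible
2. Hence c : C: not entailed.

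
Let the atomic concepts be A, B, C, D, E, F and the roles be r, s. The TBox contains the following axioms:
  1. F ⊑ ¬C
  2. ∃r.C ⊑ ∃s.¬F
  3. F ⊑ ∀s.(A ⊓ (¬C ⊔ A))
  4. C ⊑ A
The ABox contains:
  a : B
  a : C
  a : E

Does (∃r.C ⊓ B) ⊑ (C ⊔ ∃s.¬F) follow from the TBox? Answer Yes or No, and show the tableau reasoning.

Yes

1. (∃r.C ⊓ B) ⊑ (C ⊔ ∃s.¬F)  ⇔  ((∃r.C ⊓ B) ⊓ (¬C ⊓ ∀s.F)) unsat w.r.t. T
   all branches close; clash {F, ¬F} at an ∃-successor
2. Hence (∃r.C ⊓ B) ⊑ (C ⊔ ∃s.¬F): entailed.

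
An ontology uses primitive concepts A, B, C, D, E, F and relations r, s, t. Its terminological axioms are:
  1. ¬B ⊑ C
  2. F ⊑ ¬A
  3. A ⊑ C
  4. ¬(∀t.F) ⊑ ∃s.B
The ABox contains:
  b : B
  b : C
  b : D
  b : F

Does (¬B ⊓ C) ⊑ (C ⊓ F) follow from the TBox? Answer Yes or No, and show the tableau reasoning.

No

1. (¬B ⊓ C) ⊑ (C ⊓ F)  ⇔  ((¬B ⊓ C) ⊓ (¬C ⊔ ¬F)) unsat w.r.t. T
   open: L(x₀) ⊇ {C, ¬B, ¬F, ∀t.F}
2. Hence (¬B ⊓ C) ⊑ (C ⊓ F): not entailed.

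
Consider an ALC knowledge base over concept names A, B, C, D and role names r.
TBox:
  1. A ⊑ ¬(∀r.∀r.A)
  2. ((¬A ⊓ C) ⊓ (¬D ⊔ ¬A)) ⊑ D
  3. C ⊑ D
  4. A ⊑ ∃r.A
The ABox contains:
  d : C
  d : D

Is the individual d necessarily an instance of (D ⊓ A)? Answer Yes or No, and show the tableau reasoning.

No

1. d : (D ⊓ A)?  L(d) = {C, D} ∪ {(¬D ⊔ ¬A)}
   open: L(d) ⊇ {C, D, ¬A} — d ∉ (D ⊓ A) possible
2. Hence d : (D ⊓ A): not entailed.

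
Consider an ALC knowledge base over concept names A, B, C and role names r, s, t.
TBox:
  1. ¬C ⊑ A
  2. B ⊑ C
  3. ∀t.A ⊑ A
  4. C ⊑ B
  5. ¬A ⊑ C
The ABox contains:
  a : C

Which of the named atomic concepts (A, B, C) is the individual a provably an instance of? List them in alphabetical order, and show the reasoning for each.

1. a : A?  L(a) = {C} ∪ {¬A}
   apply at a: C⊑B
   open: L(a) ⊇ {B, C, ¬A, ∃t.¬A} (+ ∃-successors) — a ∉ A possible
2. a : B?  L(a) = {C} ∪ {¬B}
   clash {B, ¬B} at a — a ∈ B
3. a : C?  L(a) = {C} ∪ {¬C}
   clash {C, ¬C} at a — a ∈ C
4. Entailed for a: {B, C}

{B, C}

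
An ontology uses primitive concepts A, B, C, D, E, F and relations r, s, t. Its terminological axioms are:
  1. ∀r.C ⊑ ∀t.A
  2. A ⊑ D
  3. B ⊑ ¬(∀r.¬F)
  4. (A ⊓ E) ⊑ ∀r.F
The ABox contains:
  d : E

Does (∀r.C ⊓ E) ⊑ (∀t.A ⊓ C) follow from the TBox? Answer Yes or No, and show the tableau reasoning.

1. (∀r.C ⊓ E) ⊑ (∀t.A ⊓ C)  ⇔  ((∀r.C ⊓ E) ⊓ (∃t.¬A ⊔ ¬C)) unsat w.r.t. T
   apply at x₀: ∀r.C⊑∀t.A
   open: L(x₀) ⊇ {E, ¬A, ¬B, ¬C, ∀r.C, …}
2. Hence (∀r.C ⊓ E) ⊑ (∀t.A ⊓ C): not entailed.

No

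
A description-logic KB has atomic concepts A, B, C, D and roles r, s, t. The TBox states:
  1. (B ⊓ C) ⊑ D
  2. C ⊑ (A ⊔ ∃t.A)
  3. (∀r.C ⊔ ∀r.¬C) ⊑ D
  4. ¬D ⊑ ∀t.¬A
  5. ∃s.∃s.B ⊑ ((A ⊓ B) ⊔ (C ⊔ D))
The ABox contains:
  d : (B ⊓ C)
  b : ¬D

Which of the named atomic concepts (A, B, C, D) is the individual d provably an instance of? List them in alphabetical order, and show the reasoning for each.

{B, C, D}

1. d : A?  L(d) = {(B ⊓ C)} ∪ {¬A}
   apply at d: (B ⊓ C)⊑D; C⊑(A ⊔ ∃t.A)
   open: L(d) ⊇ {B, C, D, ¬A, ∀s.∀s.¬B, …} (+ ∃-successors) — d ∉ A possible
2. d : B?  L(d) = {(B ⊓ C)} ∪ {¬B}
   clash {B, ¬B} at d — d ∈ B
3. d : C?  L(d) = {(B ⊓ C)} ∪ {¬C}
   clash {C, ¬C} at d — d ∈ C
4. d : D?  L(d) = {(B ⊓ C)} ∪ {¬D}
   clash {D, ¬D} at d — d ∈ D
5. Entailed for d: {B, C, D}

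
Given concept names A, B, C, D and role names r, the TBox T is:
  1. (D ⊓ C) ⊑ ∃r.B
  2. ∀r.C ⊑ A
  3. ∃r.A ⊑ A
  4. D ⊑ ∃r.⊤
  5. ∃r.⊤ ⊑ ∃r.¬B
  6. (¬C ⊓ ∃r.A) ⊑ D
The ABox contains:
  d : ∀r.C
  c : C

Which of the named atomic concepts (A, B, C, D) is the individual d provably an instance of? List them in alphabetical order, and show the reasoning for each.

1. d : A?  L(d) = {∀r.C} ∪ {¬A}
   clash {A, ¬A} at d — d ∈ A
2. d : B?  L(d) = {∀r.C} ∪ {¬B}
   apply at d: ∀r.C⊑A
   open: L(d) ⊇ {A, ¬B, ¬D, ∀r.C, ∀r.¬A, …} — d ∉ B possible
3. d : C?  L(d) = {∀r.C} ∪ {¬C}
   apply at d: ∀r.C⊑A
   open: L(d) ⊇ {A, ¬C, ¬D, ∀r.C, ∀r.¬A, …} — d ∉ C possible
4. d : D?  L(d) = {∀r.C} ∪ {¬D}
   apply at d: ∀r.C⊑A
   open: L(d) ⊇ {A, ¬D, ∀r.C, ∀r.¬A, ∀r.⊥} — d ∉ D possible
5. Entailed for d: {A}

{A}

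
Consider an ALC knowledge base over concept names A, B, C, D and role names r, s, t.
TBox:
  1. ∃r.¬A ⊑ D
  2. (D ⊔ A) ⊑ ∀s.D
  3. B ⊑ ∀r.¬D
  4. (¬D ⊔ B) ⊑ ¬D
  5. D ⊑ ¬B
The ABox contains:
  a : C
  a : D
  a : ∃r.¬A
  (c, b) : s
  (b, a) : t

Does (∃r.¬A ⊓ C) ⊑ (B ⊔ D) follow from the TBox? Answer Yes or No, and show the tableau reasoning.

1. (∃r.¬A ⊓ C) ⊑ (B ⊔ D)  ⇔  ((∃r.¬A ⊓ C) ⊓ (¬B ⊓ ¬D)) unsat w.r.t. T
   all branches close; clash {D, ¬D} at x₀
2. Hence (∃r.¬A ⊓ C) ⊑ (B ⊔ D): entailed.

Yes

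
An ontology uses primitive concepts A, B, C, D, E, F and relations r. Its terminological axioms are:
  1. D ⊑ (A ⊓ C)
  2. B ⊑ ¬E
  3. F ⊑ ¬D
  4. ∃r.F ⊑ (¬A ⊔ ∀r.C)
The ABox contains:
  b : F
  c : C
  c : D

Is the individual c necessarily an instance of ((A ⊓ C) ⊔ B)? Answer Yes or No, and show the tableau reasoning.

Yes

1. c : ((A ⊓ C) ⊔ B)?  L(c) = {C, D} ∪ {((¬A ⊔ ¬C) ⊓ ¬B)}
   clash {C, ¬C} at c — c ∈ ((A ⊓ C) ⊔ B)
2. Hence c : ((A ⊓ C) ⊔ B): entailed.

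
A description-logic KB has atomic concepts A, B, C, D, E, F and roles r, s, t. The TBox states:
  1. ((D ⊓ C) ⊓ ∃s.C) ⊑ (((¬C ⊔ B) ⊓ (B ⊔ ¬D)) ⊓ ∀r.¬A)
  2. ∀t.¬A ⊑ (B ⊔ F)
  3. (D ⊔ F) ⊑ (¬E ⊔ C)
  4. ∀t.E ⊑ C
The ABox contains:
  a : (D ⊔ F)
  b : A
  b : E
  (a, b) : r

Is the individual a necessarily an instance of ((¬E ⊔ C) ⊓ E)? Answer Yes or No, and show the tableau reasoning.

No

1. a : ((¬E ⊔ C) ⊓ E)?  L(a) = {(D ⊔ F)} ∪ {((E ⊓ ¬C) ⊔ ¬E)}
   apply at a: (D ⊔ F)⊑(¬E ⊔ C)
   open: L(a) ⊇ {D, ¬C, ¬E, ∃t.A, ∃t.¬E} (+ ∃-successors) — a ∉ ((¬E ⊔ C) ⊓ E) possible
2. Hence a : ((¬E ⊔ C) ⊓ E): not entailed.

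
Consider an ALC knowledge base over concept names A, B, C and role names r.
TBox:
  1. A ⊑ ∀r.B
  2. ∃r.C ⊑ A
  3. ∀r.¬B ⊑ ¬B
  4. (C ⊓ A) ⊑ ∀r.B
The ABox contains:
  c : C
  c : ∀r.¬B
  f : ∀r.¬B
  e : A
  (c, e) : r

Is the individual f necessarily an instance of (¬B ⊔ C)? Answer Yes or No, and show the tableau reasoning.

1. f : (¬B ⊔ C)?  L(f) = {∀r.¬B} ∪ {(B ⊓ ¬C)}
   clash {B, ¬B} at f — f ∈ (¬B ⊔ C)
2. Hence f : (¬B ⊔ C): entailed.

Yes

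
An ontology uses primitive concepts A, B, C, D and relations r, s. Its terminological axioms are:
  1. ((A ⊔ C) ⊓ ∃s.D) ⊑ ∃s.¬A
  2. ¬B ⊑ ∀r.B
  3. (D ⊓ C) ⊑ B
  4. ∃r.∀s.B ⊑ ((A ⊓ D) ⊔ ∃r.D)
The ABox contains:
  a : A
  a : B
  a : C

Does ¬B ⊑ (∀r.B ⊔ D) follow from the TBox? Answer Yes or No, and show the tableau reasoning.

1. ¬B ⊑ (∀r.B ⊔ D)  ⇔  (¬B ⊓ (∃r.¬B ⊓ ¬D)) unsat w.r.t. T
   all branches close; clash {B, ¬B} at x₀
2. Hence ¬B ⊑ (∀r.B ⊔ D): entailed.

Yes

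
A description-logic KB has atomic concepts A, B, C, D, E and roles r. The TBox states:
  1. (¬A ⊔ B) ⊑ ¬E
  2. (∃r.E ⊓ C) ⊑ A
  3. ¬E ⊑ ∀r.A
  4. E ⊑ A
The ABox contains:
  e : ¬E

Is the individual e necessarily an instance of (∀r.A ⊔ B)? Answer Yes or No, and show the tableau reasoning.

Yes

1. e : (∀r.A ⊔ B)?  L(e) = {¬E} ∪ {(∃r.¬A ⊓ ¬B)}
   clash {A, ¬A} at an ∃-successor — e ∈ (∀r.A ⊔ B)
2. Hence e : (∀r.A ⊔ B): entailed.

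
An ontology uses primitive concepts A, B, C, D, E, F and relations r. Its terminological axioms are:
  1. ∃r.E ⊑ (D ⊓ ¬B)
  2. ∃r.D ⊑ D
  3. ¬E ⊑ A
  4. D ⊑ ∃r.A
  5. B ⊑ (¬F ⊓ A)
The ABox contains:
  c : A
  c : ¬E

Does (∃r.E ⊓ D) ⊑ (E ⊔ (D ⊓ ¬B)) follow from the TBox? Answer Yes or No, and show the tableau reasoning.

Yes

1. (∃r.E ⊓ D) ⊑ (E ⊔ (D ⊓ ¬B))  ⇔  ((∃r.E ⊓ D) ⊓ (¬E ⊓ (¬D ⊔ B))) unsat w.r.t. T
   all branches close; clash {B, ¬B} at x₀
2. Hence (∃r.E ⊓ D) ⊑ (E ⊔ (D ⊓ ¬B)): entailed.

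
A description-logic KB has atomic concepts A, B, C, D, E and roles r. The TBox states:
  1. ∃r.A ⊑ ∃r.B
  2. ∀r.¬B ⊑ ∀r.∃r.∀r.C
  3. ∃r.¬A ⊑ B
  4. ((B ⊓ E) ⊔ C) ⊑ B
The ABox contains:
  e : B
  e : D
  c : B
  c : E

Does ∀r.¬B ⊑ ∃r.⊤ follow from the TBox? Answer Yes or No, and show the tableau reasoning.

No

1. ∀r.¬B ⊑ ∃r.⊤  ⇔  (∀r.¬B ⊓ ∀r.⊥) unsat w.r.t. T
   apply at x₀: ∀r.¬B⊑∀r.∃r.∀r.C
   open: L(x₀) ⊇ {¬B, ¬C, ∀r.A, ∀r.¬A, ∀r.¬B, …}
2. Hence ∀r.¬B ⊑ ∃r.⊤: not entailed.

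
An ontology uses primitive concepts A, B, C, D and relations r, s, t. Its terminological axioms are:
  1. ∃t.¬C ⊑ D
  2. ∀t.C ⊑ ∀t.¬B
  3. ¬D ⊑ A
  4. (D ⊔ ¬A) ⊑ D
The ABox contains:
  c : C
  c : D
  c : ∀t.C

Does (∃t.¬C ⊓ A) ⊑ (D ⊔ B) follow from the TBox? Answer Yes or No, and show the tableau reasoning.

1. (∃t.¬C ⊓ A) ⊑ (D ⊔ B)  ⇔  ((∃t.¬C ⊓ A) ⊓ (¬D ⊓ ¬B)) unsat w.r.t. T
   all branches close; clash {D, ¬D} at x₀
2. Hence (∃t.¬C ⊓ A) ⊑ (D ⊔ B): entailed.

Yes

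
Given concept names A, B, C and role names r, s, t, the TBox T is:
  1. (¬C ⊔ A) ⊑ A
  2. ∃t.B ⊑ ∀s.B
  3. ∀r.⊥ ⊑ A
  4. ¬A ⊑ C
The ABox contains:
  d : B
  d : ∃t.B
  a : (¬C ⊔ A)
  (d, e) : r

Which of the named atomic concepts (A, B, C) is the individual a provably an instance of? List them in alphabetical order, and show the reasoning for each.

1. a : A?  L(a) = {(¬C ⊔ A)} ∪ {¬A}
   clash {A, ¬A} at a — a ∈ A
2. a : B?  L(a) = {(¬C ⊔ A)} ∪ {¬B}
   apply at a: (¬C ⊔ A)⊑A
   open: L(a) ⊇ {A, ¬B, ∀t.¬B} — a ∉ B possible
3. a : C?  L(a) = {(¬C ⊔ A)} ∪ {¬C}
   apply at a: (¬C ⊔ A)⊑A
   open: L(a) ⊇ {A, ¬C, ∀t.¬B} — a ∉ C possible
4. Entailed for a: {A}

{A}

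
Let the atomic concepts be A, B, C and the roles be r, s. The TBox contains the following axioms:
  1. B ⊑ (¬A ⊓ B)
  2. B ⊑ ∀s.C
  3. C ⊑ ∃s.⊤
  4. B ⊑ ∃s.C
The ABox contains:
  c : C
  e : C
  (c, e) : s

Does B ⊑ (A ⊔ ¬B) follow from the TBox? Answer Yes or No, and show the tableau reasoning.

1. B ⊑ (A ⊔ ¬B)  ⇔  (B ⊓ (¬A ⊓ B)) unsat w.r.t. T
   apply at x₀: B⊑∀s.C; B⊑∃s.C
   open: L(x₀) ⊇ {B, ¬A, ¬C, ∀s.C, ∃s.C} (+ ∃-successors)
2. Hence B ⊑ (A ⊔ ¬B): not entailed.

No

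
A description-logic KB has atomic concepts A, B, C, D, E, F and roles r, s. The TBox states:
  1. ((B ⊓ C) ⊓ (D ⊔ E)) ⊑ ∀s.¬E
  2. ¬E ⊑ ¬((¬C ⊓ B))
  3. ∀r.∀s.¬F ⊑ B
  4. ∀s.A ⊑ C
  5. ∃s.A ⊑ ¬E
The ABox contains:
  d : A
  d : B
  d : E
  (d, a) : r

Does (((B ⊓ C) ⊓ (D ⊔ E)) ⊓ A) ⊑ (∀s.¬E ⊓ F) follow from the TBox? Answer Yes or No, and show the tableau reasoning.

1. (((B ⊓ C) ⊓ (D ⊔ E)) ⊓ A) ⊑ (∀s.¬E ⊓ F)  ⇔  ((((B ⊓ C) ⊓ (D ⊔ E)) ⊓ A) ⊓ (∃s.E ⊔ ¬F)) unsat w.r.t. T
   apply at x₀: ((B ⊓ C) ⊓ (D ⊔ E))⊑∀s.¬E
   open: L(x₀) ⊇ {A, B, C, D, E, …}
2. Hence (((B ⊓ C) ⊓ (D ⊔ E)) ⊓ A) ⊑ (∀s.¬E ⊓ F): not entailed.

No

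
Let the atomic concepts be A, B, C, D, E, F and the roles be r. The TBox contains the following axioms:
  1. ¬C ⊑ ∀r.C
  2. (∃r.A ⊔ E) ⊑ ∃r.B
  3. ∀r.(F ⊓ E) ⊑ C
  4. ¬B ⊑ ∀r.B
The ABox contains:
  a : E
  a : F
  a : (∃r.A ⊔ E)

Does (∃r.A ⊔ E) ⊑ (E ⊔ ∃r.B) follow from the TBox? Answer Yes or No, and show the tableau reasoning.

1. (∃r.A ⊔ E) ⊑ (E ⊔ ∃r.B)  ⇔  ((∃r.A ⊔ E) ⊓ (¬E ⊓ ∀r.¬B)) unsat w.r.t. T
   all branches close; clash {E, ¬E} at x₀
2. Hence (∃r.A ⊔ E) ⊑ (E ⊔ ∃r.B): entailed.

Yes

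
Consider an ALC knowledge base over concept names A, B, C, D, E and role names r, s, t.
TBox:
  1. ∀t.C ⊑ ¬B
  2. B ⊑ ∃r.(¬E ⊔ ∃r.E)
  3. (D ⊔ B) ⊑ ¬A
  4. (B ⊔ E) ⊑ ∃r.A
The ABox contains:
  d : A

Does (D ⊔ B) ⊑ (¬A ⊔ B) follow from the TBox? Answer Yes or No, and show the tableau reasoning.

1. (D ⊔ B) ⊑ (¬A ⊔ B)  ⇔  ((D ⊔ B) ⊓ (A ⊓ ¬B)) unsat w.r.t. T
   all branches close; clash {B, ¬B} at x₀
2. Hence (D ⊔ B) ⊑ (¬A ⊔ B): entailed.

Yes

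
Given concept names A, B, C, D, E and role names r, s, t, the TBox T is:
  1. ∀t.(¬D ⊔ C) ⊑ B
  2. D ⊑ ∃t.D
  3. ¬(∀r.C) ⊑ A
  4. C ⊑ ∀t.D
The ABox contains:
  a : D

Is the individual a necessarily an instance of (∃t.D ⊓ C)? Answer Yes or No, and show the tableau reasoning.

No

1. a : (∃t.D ⊓ C)?  L(a) = {D} ∪ {(∀t.¬D ⊔ ¬C)}
   apply at a: D⊑∃t.D
   open: L(a) ⊇ {D, ¬C, ∀r.C, ∃t.(D ⊓ ¬C), ∃t.D} (+ ∃-successors) — a ∉ (∃t.D ⊓ C) possible
2. Hence a : (∃t.D ⊓ C): not entailed.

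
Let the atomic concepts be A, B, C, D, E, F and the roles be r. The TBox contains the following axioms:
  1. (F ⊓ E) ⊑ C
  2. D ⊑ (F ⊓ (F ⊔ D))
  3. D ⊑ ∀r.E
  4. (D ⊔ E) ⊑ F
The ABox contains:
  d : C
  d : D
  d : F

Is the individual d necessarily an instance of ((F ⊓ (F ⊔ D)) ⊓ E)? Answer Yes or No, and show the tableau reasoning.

1. d : ((F ⊓ (F ⊔ D)) ⊓ E)?  L(d) = {C, D, F} ∪ {((¬F ⊔ (¬F ⊓ ¬D)) ⊔ ¬E)}
   apply at d: D⊑(F ⊓ (F ⊔ D)); D⊑∀r.E
   open: L(d) ⊇ {C, D, F, ¬E, ∀r.E} — d ∉ ((F ⊓ (F ⊔ D)) ⊓ E) possible
2. Hence d : ((F ⊓ (F ⊔ D)) ⊓ E): not entailed.

No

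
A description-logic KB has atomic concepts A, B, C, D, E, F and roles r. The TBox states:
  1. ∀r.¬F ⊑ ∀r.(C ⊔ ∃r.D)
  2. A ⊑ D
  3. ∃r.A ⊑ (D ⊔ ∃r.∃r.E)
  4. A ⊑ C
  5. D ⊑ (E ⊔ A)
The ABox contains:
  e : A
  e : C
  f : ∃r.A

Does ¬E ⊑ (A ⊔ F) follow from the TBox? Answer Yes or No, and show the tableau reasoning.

1. ¬E ⊑ (A ⊔ F)  ⇔  (¬E ⊓ (¬A ⊓ ¬F)) unsat w.r.t. T
   open: L(x₀) ⊇ {¬A, ¬D, ¬E, ¬F, ∀r.¬A, …} (+ ∃-successors)
2. Hence ¬E ⊑ (A ⊔ F): not entailed.

No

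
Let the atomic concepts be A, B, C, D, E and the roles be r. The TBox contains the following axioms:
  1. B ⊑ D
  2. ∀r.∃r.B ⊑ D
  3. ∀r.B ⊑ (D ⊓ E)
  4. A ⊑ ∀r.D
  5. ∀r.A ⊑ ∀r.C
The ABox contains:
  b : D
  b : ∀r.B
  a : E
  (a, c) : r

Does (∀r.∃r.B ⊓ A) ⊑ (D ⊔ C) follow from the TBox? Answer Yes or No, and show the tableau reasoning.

1. (∀r.∃r.B ⊓ A) ⊑ (D ⊔ C)  ⇔  ((∀r.∃r.B ⊓ A) ⊓ (¬D ⊓ ¬C)) unsat w.r.t. T
   all branches close; clash {D, ¬D} at x₀
2. Hence (∀r.∃r.B ⊓ A) ⊑ (D ⊔ C): entailed.

Yes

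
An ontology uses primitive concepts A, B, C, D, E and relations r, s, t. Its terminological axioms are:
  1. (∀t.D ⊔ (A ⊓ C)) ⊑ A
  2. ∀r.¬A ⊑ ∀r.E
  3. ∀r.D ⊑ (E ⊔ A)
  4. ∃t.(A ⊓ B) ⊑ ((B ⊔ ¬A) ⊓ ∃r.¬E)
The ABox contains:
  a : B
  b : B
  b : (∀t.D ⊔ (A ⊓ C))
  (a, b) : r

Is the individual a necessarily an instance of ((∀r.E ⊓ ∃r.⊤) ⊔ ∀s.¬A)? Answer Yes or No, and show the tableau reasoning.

1. a : ((∀r.E ⊓ ∃r.⊤) ⊔ ∀s.¬A)?  L(a) = {B} ∪ {((∃r.¬E ⊔ ∀r.⊥) ⊓ ∃s.A)}
   open: L(a) ⊇ {B, ¬A, ∀t.(¬A ⊔ ¬B), ∃r.A, ∃r.¬D, …} (+ ∃-successors) — a ∉ ((∀r.E ⊓ ∃r.⊤) ⊔ ∀s.¬A) possible
2. Hence a : ((∀r.E ⊓ ∃r.⊤) ⊔ ∀s.¬A): not entailed.

No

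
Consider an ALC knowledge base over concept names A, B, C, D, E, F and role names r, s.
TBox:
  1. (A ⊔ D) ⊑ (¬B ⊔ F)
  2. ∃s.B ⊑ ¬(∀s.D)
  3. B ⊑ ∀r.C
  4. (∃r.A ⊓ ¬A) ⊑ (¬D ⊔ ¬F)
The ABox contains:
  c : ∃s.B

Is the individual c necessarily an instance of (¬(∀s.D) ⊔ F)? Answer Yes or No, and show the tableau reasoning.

Yes

1. c : (¬(∀s.D) ⊔ F)?  L(c) = {∃s.B} ∪ {(∀s.D ⊓ ¬F)}
   clash {F, ¬F} at c — c ∈ (¬(∀s.D) ⊔ F)
2. Hence c : (¬(∀s.D) ⊔ F): entailed.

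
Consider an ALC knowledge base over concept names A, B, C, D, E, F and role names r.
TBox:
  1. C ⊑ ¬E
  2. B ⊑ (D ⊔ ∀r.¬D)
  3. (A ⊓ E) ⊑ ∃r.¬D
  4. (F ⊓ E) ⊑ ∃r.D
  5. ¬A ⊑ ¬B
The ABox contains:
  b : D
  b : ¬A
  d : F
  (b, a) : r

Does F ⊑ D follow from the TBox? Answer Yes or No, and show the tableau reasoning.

No

1. F ⊑ D  ⇔  (F ⊓ ¬D) unsat w.r.t. T
   open: L(x₀) ⊇ {A, F, ¬B, ¬C, ¬D, …}
2. Hence F ⊑ D: not entailed.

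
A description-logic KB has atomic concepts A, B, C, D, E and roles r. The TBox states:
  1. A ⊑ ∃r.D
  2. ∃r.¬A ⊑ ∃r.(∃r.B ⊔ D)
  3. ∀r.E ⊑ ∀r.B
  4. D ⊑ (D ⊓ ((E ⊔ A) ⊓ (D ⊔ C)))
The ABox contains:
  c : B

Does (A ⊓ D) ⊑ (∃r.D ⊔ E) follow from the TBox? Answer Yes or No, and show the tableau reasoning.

1. (A ⊓ D) ⊑ (∃r.D ⊔ E)  ⇔  ((A ⊓ D) ⊓ (∀r.¬D ⊓ ¬E)) unsat w.r.t. T
   all branches close; clash {D, ¬D} at an ∃-successor
2. Hence (A ⊓ D) ⊑ (∃r.D ⊔ E): entailed.

Yes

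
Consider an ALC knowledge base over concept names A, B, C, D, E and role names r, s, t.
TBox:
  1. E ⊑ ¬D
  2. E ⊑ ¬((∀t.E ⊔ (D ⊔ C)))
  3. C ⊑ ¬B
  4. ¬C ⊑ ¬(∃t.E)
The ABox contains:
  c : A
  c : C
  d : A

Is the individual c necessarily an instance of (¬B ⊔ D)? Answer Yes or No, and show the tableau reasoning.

Yes

1. c : (¬B ⊔ D)?  L(c) = {A, C} ∪ {(B ⊓ ¬D)}
   clash {B, ¬B} at c — c ∈ (¬B ⊔ D)
2. Hence c : (¬B ⊔ D): entailed.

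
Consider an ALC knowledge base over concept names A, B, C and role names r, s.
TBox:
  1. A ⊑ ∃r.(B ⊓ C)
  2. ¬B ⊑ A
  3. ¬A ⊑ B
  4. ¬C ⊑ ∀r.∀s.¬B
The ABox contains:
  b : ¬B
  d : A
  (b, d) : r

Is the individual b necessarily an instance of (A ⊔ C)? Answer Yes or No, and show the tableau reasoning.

1. b : (A ⊔ C)?  L(b) = {¬B} ∪ {(¬A ⊓ ¬C)}
   clash {B, ¬B} at b — b ∈ (A ⊔ C)
2. Hence b : (A ⊔ C): entailed.

Yes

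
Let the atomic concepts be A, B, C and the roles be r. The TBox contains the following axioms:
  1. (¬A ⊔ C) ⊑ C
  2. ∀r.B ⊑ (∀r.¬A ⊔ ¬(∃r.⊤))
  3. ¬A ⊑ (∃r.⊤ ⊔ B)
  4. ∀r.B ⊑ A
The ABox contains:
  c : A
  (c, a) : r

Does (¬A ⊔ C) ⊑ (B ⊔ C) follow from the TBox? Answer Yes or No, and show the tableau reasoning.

Yes

1. (¬A ⊔ C) ⊑ (B ⊔ C)  ⇔  ((¬A ⊔ C) ⊓ (¬B ⊓ ¬C)) unsat w.r.t. T
   all branches close; clash {C, ¬C} at x₀
2. Hence (¬A ⊔ C) ⊑ (B ⊔ C): entailed.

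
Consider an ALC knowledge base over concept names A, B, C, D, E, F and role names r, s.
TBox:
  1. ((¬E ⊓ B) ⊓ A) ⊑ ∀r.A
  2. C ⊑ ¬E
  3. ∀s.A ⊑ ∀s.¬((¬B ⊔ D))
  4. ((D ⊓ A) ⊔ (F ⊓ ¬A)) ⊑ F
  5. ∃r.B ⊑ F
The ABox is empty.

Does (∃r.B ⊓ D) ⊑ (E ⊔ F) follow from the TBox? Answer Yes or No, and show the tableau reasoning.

Yes

1. (∃r.B ⊓ D) ⊑ (E ⊔ F)  ⇔  ((∃r.B ⊓ D) ⊓ (¬E ⊓ ¬F)) unsat w.r.t. T
   all branches close; clash {F, ¬F} at x₀
2. Hence (∃r.B ⊓ D) ⊑ (E ⊔ F): entailed.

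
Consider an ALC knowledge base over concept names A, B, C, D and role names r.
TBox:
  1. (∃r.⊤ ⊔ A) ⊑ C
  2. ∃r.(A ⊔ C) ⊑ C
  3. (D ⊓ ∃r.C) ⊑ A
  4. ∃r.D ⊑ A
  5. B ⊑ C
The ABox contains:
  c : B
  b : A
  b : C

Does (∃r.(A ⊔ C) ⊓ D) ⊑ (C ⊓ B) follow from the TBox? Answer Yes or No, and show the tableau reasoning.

No

1. (∃r.(A ⊔ C) ⊓ D) ⊑ (C ⊓ B)  ⇔  ((∃r.(A ⊔ C) ⊓ D) ⊓ (¬C ⊔ ¬B)) unsat w.r.t. T
   apply at x₀: ∃r.(A ⊔ C)⊑C
   open: L(x₀) ⊇ {A, C, D, ¬B, ∀r.¬D, …} (+ ∃-successors)
2. Hence (∃r.(A ⊔ C) ⊓ D) ⊑ (C ⊓ B): not entailed.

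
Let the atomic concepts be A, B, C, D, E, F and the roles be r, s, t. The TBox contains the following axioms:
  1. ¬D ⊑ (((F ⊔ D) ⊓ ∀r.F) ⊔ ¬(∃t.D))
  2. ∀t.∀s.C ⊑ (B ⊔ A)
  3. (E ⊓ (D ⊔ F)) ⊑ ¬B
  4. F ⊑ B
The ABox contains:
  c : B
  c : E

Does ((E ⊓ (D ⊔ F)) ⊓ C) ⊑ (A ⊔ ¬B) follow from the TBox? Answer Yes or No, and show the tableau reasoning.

1. ((E ⊓ (D ⊔ F)) ⊓ C) ⊑ (A ⊔ ¬B)  ⇔  (((E ⊓ (D ⊔ F)) ⊓ C) ⊓ (¬A ⊓ B)) unsat w.r.t. T
   all branches close; clash {B, ¬B} at x₀
2. Hence ((E ⊓ (D ⊔ F)) ⊓ C) ⊑ (A ⊔ ¬B): entailed.

Yes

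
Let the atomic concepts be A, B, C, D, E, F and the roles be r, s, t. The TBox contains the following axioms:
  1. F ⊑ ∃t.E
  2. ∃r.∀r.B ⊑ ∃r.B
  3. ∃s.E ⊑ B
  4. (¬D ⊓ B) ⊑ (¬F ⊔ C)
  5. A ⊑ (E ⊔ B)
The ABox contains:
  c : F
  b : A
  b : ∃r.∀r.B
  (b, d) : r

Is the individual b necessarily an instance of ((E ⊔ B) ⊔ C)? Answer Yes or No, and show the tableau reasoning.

1. b : ((E ⊔ B) ⊔ C)?  L(b) = {A, ∃r.∀r.B} ∪ {((¬E ⊓ ¬B) ⊓ ¬C)}
   clash {B, ¬B} at b — b ∈ ((E ⊔ B) ⊔ C)
2. Hence b : ((E ⊔ B) ⊔ C): entailed.

Yes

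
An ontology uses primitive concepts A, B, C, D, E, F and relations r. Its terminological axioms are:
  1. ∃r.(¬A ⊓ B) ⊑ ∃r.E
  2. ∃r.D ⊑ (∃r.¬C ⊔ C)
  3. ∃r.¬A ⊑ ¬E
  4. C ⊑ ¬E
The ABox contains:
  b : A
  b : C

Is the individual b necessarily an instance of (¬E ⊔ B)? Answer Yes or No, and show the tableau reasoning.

Yes

1. b : (¬E ⊔ B)?  L(b) = {A, C} ∪ {(E ⊓ ¬B)}
   clash {E, ¬E} at b — b ∈ (¬E ⊔ B)
2. Hence b : (¬E ⊔ B): entailed.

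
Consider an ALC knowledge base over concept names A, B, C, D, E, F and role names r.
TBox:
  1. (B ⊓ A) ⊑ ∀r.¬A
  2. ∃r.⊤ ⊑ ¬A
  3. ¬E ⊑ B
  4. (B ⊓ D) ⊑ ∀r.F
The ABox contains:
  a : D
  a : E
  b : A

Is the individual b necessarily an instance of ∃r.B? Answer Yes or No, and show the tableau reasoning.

1. b : ∃r.B?  L(b) = {A} ∪ {∀r.¬B}
   open: L(b) ⊇ {A, E, ¬B, ∀r.¬B, ∀r.⊥} — b ∉ ∃r.B possible
2. Hence b : ∃r.B: not entailed.

No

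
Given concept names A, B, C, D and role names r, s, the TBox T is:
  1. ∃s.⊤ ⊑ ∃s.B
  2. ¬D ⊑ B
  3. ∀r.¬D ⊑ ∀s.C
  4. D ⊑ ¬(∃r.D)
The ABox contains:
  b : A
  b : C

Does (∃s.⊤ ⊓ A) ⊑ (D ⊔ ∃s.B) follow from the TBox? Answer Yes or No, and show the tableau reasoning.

1. (∃s.⊤ ⊓ A) ⊑ (D ⊔ ∃s.B)  ⇔  ((∃s.⊤ ⊓ A) ⊓ (¬D ⊓ ∀s.¬B)) unsat w.r.t. T
   all branches close; clash {B, ¬B} at an ∃-successor
2. Hence (∃s.⊤ ⊓ A) ⊑ (D ⊔ ∃s.B): entailed.

Yes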